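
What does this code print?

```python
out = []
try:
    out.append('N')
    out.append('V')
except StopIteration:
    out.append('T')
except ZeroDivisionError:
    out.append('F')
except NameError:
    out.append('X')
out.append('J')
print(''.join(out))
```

Execution trace: 'N' (try body) → 'V' (try body, no exception) → 'J' (after the try/except). Output: NVJ

Answer: NVJ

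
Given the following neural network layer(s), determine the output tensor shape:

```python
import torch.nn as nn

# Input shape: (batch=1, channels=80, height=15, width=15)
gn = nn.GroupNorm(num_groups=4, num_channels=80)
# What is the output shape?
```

Input: (1, 80, 15, 15) -> Output: (1, 80, 15, 15)

Answer: (1, 80, 15, 15)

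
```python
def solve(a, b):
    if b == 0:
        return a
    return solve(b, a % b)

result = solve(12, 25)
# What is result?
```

solve(12, 25) -> solve(25, 12) -> solve(12, 1) -> solve(1, 0) -> 1

Answer: 1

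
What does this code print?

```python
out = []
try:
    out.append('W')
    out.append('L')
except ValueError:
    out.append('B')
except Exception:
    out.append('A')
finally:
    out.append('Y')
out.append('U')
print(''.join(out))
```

Execution trace: 'W' (try body) → 'L' (try body, no exception) → 'Y' (finally) → 'U' (after the try/except). Output: WLYU

Answer: WLYU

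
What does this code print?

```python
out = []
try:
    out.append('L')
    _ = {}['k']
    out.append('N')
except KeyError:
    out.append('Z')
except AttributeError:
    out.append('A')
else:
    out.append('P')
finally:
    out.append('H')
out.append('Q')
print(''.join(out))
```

Execution trace: 'L' (try body) → 'Z' (except KeyError) → 'H' (finally) → 'Q' (after the try/except). Output: LZHQ

Answer: LZHQ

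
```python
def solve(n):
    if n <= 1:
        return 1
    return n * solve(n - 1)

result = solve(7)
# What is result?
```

solve(7) = 7 * 6 * 5 * 4 * 3 * 2 * 1 = 5040

Answer: 5040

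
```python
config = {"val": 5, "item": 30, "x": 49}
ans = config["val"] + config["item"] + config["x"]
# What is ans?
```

Trace:
`config = {"val": 5, "item": 30, "x": 49}` → config = {'val': 5, 'item': 30, 'x': 49}
`ans = config["val"] + config["item"] + config["x"]` → ans = 84
So ans = 84

Answer: 84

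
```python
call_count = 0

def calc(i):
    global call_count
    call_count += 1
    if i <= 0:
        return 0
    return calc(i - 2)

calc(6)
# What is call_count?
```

Linear recursion stepping by 2: 4 calls from i=6 down to ≤0.

Answer: 4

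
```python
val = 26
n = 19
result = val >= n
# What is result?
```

Trace:
`val = 26` → val = 26
`n = 19` → n = 19
`result = val >= n` → result = True
So result = True

Answer: True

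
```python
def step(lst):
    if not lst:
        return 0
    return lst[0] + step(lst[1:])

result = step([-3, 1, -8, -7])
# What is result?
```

(-3) + 1 + (-8) + (-7) + 0 = -17

Answer: -17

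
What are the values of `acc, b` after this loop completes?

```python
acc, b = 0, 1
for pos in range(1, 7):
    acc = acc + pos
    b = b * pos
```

Sum and factorial of 1 to 6
`acc, b` takes the values: (0, 1) → (1, 1) → (3, 1) → (3, 2) → (6, 2) → (6, 6) → (10, 6) → (10, 24) → (15, 24) → (15, 120) → (21, 120) → (21, 720)

Answer: 21, 720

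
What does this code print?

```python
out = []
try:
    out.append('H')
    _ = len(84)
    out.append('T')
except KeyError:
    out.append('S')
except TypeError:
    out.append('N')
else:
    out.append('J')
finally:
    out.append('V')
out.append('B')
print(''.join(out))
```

Execution trace: 'H' (try body) → 'N' (except TypeError) → 'V' (finally) → 'B' (after the try/except). Output: HNVB

Answer: HNVB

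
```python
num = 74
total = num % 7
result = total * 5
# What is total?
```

Trace:
`num = 74` → num = 74
`total = num % 7` → total = 4
`result = total * 5` → result = 20
So total = 4

Answer: 4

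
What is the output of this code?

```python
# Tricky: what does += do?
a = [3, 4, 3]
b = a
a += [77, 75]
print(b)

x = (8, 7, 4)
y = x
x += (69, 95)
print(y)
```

Key concept: += behavior differs for mutable vs immutable.
Step by step:
`a = [3, 4, 3]` → a = [3, 4, 3]
`b = a` → b = [3, 4, 3] (same object as a)
`a += [77, 75]` → a = [3, 4, 3, 77, 75] (same object as b); b = [3, 4, 3, 77, 75] (same object as a)
`print(b)` → prints [3, 4, 3, 77, 75]
`x = (8, 7, 4)` → x = (8, 7, 4)
`y = x` → y = (8, 7, 4)
`x += (69, 95)` → x = (8, 7, 4, 69, 95)
`print(y)` → prints (8, 7, 4)

Answer:
[3, 4, 3, 77, 75]
(8, 7, 4)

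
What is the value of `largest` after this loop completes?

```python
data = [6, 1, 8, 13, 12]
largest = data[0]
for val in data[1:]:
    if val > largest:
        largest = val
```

Maximum of [6, 1, 8, 13, 12]
`largest` takes the values: 6 → 8 → 13

Answer: 13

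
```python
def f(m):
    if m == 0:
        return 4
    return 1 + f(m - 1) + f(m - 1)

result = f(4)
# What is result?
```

f(m) = 1 + 2·f(m-1), f(0)=4. Closed form: (4+1)·2^4 - 1 = 79.

Answer: 79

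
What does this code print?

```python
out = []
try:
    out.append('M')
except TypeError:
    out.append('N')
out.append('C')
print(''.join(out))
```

Execution trace: 'M' (try body, no exception) → 'C' (after the try/except). Output: MC

Answer: MC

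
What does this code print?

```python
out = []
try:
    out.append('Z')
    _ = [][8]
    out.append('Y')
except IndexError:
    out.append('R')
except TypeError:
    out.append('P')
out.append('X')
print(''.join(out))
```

Execution trace: 'Z' (try body) → 'R' (except IndexError) → 'X' (after the try/except). Output: ZRX

Answer: ZRX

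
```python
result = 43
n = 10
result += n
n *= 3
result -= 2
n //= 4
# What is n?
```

Trace:
`result = 43` → result = 43
`n = 10` → n = 10
`result += n` → result = 53
`n *= 3` → n = 30
`result -= 2` → result = 51
`n //= 4` → n = 7
So n = 7

Answer: 7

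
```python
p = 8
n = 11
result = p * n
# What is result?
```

Trace:
`p = 8` → p = 8
`n = 11` → n = 11
`result = p * n` → result = 88
So result = 88

Answer: 88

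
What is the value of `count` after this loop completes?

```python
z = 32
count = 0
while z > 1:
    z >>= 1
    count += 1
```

Count right shifts until 1
`count` takes the values: 0 → 1 → 2 → 3 → 4 → 5

Answer: 5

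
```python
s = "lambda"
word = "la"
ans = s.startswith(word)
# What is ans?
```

Trace:
`s = "lambda"` → s = 'lambda'
`word = "la"` → word = 'la'
`ans = s.startswith(word)` → ans = True
So ans = True

Answer: True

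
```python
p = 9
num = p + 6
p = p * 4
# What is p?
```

Trace:
`p = 9` → p = 9
`num = p + 6` → num = 15
`p = p * 4` → p = 36
So p = 36

Answer: 36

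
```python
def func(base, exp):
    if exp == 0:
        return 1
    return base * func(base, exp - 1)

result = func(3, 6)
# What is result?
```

func(3, 6) = 3 * 3 * 3 * 3 * 3 * 3 = 729

Answer: 729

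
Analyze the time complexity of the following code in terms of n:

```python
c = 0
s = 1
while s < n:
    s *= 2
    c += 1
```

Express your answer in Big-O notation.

Each loop level contributes: log n. Multiplying the contributions gives O(log n).

Answer: O(log n)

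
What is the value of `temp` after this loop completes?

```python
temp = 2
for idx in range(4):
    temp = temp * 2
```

Multiply by 2, 4 times: 2 * 2^4 = 32
`temp` takes the values: 2 → 4 → 8 → 16 → 32

Answer: 32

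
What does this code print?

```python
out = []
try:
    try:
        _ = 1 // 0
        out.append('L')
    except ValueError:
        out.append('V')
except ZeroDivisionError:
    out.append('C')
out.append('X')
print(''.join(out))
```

Execution trace: 'C' (outer except ZeroDivisionError) → 'X' (after the try/except). Output: CX

Answer: CX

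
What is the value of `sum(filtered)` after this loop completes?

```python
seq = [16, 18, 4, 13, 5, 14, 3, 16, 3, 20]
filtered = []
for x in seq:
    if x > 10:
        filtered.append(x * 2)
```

Sum of doubled values > 10
`filtered` takes the values: [] → [32] → [32, 36] → [32, 36, 26] → [32, 36, 26, 28] → [32, 36, 26, 28, 32] → [32, 36, 26, 28, 32, 40]
So `sum(filtered)` = 194

Answer: 194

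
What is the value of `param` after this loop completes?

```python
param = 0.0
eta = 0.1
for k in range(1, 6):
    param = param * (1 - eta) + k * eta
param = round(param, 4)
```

Moving average with lr=0.1
`param` takes the values: 0.0 → 0.1 → 0.29 → 0.561 → 0.9049 → 1.31441 → 1.3144

Answer: 1.3144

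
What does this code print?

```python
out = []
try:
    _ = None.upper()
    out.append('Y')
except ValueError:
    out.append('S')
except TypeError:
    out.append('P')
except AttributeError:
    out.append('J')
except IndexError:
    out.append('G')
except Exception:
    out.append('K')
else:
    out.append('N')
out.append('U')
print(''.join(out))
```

Execution trace: 'J' (except AttributeError) → 'U' (after the try/except). Output: JU

Answer: JU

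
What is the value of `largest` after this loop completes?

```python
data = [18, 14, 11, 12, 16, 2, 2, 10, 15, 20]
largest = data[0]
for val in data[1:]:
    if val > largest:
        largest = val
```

Maximum of [18, 14, 11, 12, 16, 2, 2, 10, 15, 20]
`largest` takes the values: 18 → 20

Answer: 20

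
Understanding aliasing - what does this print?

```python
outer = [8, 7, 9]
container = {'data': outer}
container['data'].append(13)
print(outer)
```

Key concept: dict holds reference to list.
Step by step:
`outer = [8, 7, 9]` → outer = [8, 7, 9]
`container = {'data': outer}` → container = {'data': [8, 7, 9]}
`container['data'].append(13)` → outer = [8, 7, 9, 13]; container = {'data': [8, 7, 9, 13]}
`print(outer)` → prints [8, 7, 9, 13]

Answer: [8, 7, 9, 13]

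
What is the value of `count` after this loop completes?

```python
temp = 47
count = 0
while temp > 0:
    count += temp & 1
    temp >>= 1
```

Count set bits in 47 (binary: 0b101111)
`count` takes the values: 0 → 1 → 2 → 3 → 4 → 5

Answer: 5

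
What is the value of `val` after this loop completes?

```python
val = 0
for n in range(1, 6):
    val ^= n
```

XOR of 1 to 5
`val` takes the values: 0 → 1 → 3 → 0 → 4 → 1

Answer: 1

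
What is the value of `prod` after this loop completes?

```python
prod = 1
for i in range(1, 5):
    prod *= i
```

4! = 24
`prod` takes the values: 1 → 2 → 6 → 24

Answer: 24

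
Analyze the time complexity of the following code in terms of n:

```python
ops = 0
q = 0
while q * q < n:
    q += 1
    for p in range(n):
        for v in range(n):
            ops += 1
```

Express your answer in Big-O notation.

Each loop level contributes: √n × n × n. Multiplying the contributions gives O(n^2√n).

Answer: O(n^2√n)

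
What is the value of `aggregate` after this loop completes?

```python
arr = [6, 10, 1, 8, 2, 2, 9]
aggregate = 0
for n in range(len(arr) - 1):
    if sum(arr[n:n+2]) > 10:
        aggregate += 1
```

Count windows with sum > 10
`aggregate` takes the values: 0 → 1 → 2 → 3

Answer: 3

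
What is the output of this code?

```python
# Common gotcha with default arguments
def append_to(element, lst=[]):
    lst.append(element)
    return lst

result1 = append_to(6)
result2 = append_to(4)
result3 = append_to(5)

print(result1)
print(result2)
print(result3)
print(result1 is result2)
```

Key concept: mutable default argument gotcha.
Step by step:
`result1 = append_to(6)` → result1 = [6]
`result2 = append_to(4)` → result1 = [6, 4] (same object as result2); result2 = [6, 4] (same object as result1)
`result3 = append_to(5)` → result1 = [6, 4, 5] (same object as result2, result3); result2 = [6, 4, 5] (same object as result1, result3); result3 = [6, 4, 5] (same object as result1, result2)
`print(result1)` → prints [6, 4, 5]
`print(result2)` → prints [6, 4, 5]
`print(result3)` → prints [6, 4, 5]
`print(result1 is result2)` → prints True

Answer:
[6, 4, 5]
[6, 4, 5]
[6, 4, 5]
True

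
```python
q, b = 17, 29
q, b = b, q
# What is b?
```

Trace:
`q, b = 17, 29` → q = 17; b = 29
`q, b = b, q` → q = 29; b = 17
So b = 17

Answer: 17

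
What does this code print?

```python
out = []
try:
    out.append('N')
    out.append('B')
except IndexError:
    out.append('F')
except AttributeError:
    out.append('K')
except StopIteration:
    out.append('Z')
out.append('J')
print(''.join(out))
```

Execution trace: 'N' (try body) → 'B' (try body, no exception) → 'J' (after the try/except). Output: NBJ

Answer: NBJ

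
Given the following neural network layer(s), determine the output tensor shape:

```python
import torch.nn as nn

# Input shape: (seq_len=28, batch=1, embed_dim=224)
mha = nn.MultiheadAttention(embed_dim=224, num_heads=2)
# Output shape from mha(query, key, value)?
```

Input: (28, 1, 224) -> Output: (28, 1, 224)

Answer: (28, 1, 224)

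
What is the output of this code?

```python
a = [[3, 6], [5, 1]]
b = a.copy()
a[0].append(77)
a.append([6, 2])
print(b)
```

Key concept: shallow copy with nested lists.
Step by step:
`a = [[3, 6], [5, 1]]` → a = [[3, 6], [5, 1]]
`b = a.copy()` → b = [[3, 6], [5, 1]]
`a[0].append(77)` → a = [[3, 6, 77], [5, 1]]; b = [[3, 6, 77], [5, 1]]
`a.append([6, 2])` → a = [[3, 6, 77], [5, 1], [6, 2]]
`print(b)` → prints [[3, 6, 77], [5, 1]]

Answer: [[3, 6, 77], [5, 1]]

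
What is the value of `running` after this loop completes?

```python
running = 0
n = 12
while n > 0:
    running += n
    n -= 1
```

Sum 12 down to 1
`running` takes the values: 0 → 12 → 23 → 33 → 42 → 50 → 57 → 63 → 68 → 72 → 75 → 77 → 78

Answer: 78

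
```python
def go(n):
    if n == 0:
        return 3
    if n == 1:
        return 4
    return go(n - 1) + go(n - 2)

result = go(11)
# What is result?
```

Build up from base cases: go(0)=3, go(1)=4, go(2)=7, go(3)=11, go(4)=18, go(5)=29, go(6)=47, ..., go(11)=521

Answer: 521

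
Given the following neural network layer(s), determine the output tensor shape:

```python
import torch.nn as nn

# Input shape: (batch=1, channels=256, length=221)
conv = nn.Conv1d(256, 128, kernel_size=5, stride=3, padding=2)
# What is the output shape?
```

Input: (1, 256, 221) -> Output: (1, 128, 74)

Answer: (1, 128, 74)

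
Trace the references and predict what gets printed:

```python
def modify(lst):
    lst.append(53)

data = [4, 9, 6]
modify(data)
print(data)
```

Key concept: function modifies passed list.
Step by step:
`data = [4, 9, 6]` → data = [4, 9, 6]
`modify(data)` → data = [4, 9, 6, 53]
`print(data)` → prints [4, 9, 6, 53]

Answer: [4, 9, 6, 53]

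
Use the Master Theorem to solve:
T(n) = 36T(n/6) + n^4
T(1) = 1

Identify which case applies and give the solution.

a=36, b=6, f(n)=n^4. log_6(36) = 2. Since c=4 > 2 and the regularity condition holds (36(n/6)^4 = (36/6^4)n^4 with 36/6^4 < 1), Case 3 applies: T(n) = Θ(f(n)) = O(n^4).

Answer: O(n^4) - Case 3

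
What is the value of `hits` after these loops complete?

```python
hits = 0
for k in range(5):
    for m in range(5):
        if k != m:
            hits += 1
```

5² - 5 (exclude diagonal)
`hits` takes the values: 0 → 1 → 2 → 3 → 4 → 5 → 6 → 7 → 8 → 9 → 10 → 11 → 12 → 13 → 14 → 15 → 16 → 17 → 18 → 19 → 20

Answer: 20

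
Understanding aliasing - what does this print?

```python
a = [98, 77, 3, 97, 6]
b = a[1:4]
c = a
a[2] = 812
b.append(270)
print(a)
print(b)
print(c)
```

Key concept: slice vs alias.
Step by step:
`a = [98, 77, 3, 97, 6]` → a = [98, 77, 3, 97, 6]
`b = a[1:4]` → b = [77, 3, 97]
`c = a` → c = [98, 77, 3, 97, 6] (same object as a)
`a[2] = 812` → a = [98, 77, 812, 97, 6] (same object as c); c = [98, 77, 812, 97, 6] (same object as a)
`b.append(270)` → b = [77, 3, 97, 270]
`print(a)` → prints [98, 77, 812, 97, 6]
`print(b)` → prints [77, 3, 97, 270]
`print(c)` → prints [98, 77, 812, 97, 6]

Answer:
[98, 77, 812, 97, 6]
[77, 3, 97, 270]
[98, 77, 812, 97, 6]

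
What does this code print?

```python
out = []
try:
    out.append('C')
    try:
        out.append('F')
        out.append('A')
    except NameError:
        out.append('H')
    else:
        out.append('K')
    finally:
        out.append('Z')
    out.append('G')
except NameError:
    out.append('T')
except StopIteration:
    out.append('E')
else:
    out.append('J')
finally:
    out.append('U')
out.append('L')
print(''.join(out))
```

Execution trace: 'C' (try body) → 'F' (inner try body) → 'A' (inner try body, no exception) → 'K' (inner else) → 'Z' (inner finally) → 'G' (try body, no exception) → 'J' (else) → 'U' (finally) → 'L' (after the try/except). Output: CFAKZGJUL

Answer: CFAKZGJUL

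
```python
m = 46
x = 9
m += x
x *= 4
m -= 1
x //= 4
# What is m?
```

Trace:
`m = 46` → m = 46
`x = 9` → x = 9
`m += x` → m = 55
`x *= 4` → x = 36
`m -= 1` → m = 54
`x //= 4` → x = 9
So m = 54

Answer: 54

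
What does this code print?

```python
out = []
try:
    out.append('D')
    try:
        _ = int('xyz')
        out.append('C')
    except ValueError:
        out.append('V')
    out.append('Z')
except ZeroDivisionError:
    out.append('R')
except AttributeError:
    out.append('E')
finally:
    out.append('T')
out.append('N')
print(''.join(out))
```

Execution trace: 'D' (try body) → 'V' (inner except ValueError) → 'Z' (try body, no exception) → 'T' (finally) → 'N' (after the try/except). Output: DVZTN

Answer: DVZTN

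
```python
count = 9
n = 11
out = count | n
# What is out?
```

Trace:
`count = 9` → count = 9
`n = 11` → n = 11
`out = count | n` → out = 11
So out = 11

Answer: 11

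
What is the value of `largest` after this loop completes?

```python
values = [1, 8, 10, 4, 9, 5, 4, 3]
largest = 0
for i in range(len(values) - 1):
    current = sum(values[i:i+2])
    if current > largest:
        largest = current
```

Max sum of 2-element window in [1, 8, 10, 4, 9, 5, 4, 3]
`largest` takes the values: 0 → 9 → 18

Answer: 18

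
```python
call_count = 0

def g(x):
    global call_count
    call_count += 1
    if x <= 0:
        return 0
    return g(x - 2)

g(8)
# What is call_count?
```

Linear recursion stepping by 2: 5 calls from x=8 down to ≤0.

Answer: 5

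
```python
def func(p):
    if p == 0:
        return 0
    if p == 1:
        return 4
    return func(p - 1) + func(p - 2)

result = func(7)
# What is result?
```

Build up from base cases: func(0)=0, func(1)=4, func(2)=4, func(3)=8, func(4)=12, func(5)=20, func(6)=32, ..., func(7)=52

Answer: 52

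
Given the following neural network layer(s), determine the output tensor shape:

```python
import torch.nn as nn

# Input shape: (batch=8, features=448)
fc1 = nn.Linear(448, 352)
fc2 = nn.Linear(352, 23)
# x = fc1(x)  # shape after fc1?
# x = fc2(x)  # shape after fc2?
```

Input: (8, 448) -> after fc1: (8, 352) -> Output: (8, 23)

Answer: (8, 23)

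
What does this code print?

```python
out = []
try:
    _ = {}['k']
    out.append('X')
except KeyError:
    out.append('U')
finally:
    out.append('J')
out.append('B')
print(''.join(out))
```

Execution trace: 'U' (except KeyError) → 'J' (finally) → 'B' (after the try/except). Output: UJB

Answer: UJB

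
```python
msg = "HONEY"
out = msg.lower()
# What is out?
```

Trace:
`msg = "HONEY"` → msg = 'HONEY'
`out = msg.lower()` → out = 'honey'
So out = 'honey'

Answer: 'honey'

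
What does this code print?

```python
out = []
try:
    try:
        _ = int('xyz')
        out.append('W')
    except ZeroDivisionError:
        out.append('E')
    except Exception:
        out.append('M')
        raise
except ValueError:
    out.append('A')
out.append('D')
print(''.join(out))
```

Execution trace: 'M' (inner except Exception) → 'A' (outer except ValueError) → 'D' (after the try/except). Output: MAD

Answer: MAD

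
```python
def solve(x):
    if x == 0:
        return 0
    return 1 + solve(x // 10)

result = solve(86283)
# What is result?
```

Count of digits of 86283: 5

Answer: 5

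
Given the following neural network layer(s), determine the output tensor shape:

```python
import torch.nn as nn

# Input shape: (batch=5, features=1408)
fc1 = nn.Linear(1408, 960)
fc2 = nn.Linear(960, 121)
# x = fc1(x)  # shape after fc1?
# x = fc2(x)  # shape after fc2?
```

Input: (5, 1408) -> after fc1: (5, 960) -> Output: (5, 121)

Answer: (5, 121)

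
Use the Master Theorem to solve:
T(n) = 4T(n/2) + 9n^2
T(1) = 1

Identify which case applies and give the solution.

a=4, b=2, f(n)=9n^2. log_2(4) = 2. Since c=2 = 2, Case 2 applies: T(n) = Θ(n^log_b(a) · log n) = O(n^2 log n).

Answer: O(n^2 log n) - Case 2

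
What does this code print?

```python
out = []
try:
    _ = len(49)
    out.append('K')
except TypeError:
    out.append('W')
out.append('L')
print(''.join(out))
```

Execution trace: 'W' (except TypeError) → 'L' (after the try/except). Output: WL

Answer: WL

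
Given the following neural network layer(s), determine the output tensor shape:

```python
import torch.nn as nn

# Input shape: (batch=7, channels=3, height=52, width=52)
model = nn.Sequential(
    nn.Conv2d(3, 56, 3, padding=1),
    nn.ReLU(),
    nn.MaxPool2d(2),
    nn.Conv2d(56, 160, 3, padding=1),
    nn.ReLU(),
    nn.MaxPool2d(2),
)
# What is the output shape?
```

Input: (7, 3, 52, 52) -> after first Conv2d: (7, 56, 52, 52) -> after first MaxPool2d: (7, 56, 26, 26) -> after second Conv2d: (7, 160, 26, 26) -> Output: (7, 160, 13, 13)

Answer: (7, 160, 13, 13)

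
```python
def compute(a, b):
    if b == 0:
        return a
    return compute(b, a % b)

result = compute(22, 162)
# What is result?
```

compute(22, 162) -> compute(162, 22) -> compute(22, 8) -> compute(8, 6) -> compute(6, 2) -> compute(2, 0) -> 2

Answer: 2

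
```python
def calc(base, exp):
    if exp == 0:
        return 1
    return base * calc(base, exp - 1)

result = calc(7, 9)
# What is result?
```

calc(7, 9) = 7 * 7 * 7 * 7 * 7 * 7 * 7 * 7 * 7 = 40353607

Answer: 40353607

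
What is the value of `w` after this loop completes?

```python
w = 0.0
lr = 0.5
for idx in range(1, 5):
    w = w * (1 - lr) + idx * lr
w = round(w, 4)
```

Moving average with lr=0.5
`w` takes the values: 0.0 → 0.5 → 1.25 → 2.125 → 3.0625

Answer: 3.0625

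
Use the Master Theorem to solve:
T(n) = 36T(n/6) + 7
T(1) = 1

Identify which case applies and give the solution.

a=36, b=6, f(n)=7. log_6(36) = 2. Since c=0 < 2, Case 1 applies: T(n) = Θ(n^log_b(a)) = O(n^2).

Answer: O(n^2) - Case 1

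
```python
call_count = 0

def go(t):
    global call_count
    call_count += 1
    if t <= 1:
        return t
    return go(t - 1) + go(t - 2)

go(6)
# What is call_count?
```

Calls(t) = 1 + Calls(t-1) + Calls(t-2); Calls(0)=Calls(1)=1. For t=6 this gives 25.

Answer: 25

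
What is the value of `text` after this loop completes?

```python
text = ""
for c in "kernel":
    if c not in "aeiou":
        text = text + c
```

Remove vowels from 'kernel'
`text` takes the values: "" → "k" → "kr" → "krn" → "krnl"

Answer: "krnl"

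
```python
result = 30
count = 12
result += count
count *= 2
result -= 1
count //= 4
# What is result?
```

Trace:
`result = 30` → result = 30
`count = 12` → count = 12
`result += count` → result = 42
`count *= 2` → count = 24
`result -= 1` → result = 41
`count //= 4` → count = 6
So result = 41

Answer: 41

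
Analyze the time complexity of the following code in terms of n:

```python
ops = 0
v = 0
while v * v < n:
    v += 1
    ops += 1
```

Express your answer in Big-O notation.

Each loop level contributes: √n. Multiplying the contributions gives O(√n).

Answer: O(√n)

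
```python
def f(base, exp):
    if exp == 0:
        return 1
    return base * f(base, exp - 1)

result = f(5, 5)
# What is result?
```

f(5, 5) = 5 * 5 * 5 * 5 * 5 = 3125

Answer: 3125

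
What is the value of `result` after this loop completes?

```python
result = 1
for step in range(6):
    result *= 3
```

3^6 = 729
`result` takes the values: 1 → 3 → 9 → 27 → 81 → 243 → 729

Answer: 729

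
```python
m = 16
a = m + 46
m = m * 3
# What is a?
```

Trace:
`m = 16` → m = 16
`a = m + 46` → a = 62
`m = m * 3` → m = 48
So a = 62

Answer: 62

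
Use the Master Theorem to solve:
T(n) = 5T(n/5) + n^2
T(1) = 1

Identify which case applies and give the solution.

a=5, b=5, f(n)=n^2. log_5(5) = 1. Since c=2 > 1 and the regularity condition holds (5(n/5)^2 = (5/5^2)n^2 with 5/5^2 < 1), Case 3 applies: T(n) = Θ(f(n)) = O(n^2).

Answer: O(n^2) - Case 3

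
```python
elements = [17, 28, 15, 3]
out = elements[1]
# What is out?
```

Trace:
`elements = [17, 28, 15, 3]` → elements = [17, 28, 15, 3]
`out = elements[1]` → out = 28
So out = 28

Answer: 28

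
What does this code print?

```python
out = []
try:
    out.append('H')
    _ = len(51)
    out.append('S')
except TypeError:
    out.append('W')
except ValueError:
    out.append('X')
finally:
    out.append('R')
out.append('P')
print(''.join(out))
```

Execution trace: 'H' (try body) → 'W' (except TypeError) → 'R' (finally) → 'P' (after the try/except). Output: HWRP

Answer: HWRP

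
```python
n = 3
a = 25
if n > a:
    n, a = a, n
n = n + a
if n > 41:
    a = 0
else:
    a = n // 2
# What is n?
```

Trace:
`n = 3` → n = 3
`a = 25` → a = 25
`if n > a: ...` → n > a is False → no variable changes
`n = n + a` → n = 28
`if n > 41: ...` → n > 41 is False, take else branch → a = 14
So n = 28

Answer: 28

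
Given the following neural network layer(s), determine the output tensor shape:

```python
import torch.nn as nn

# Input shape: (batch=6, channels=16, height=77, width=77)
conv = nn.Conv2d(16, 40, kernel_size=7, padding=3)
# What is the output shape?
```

Input: (6, 16, 77, 77) -> Output: (6, 40, 77, 77)

Answer: (6, 40, 77, 77)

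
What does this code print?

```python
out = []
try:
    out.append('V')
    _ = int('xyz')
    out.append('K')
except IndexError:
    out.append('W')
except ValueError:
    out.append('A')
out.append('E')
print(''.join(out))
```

Execution trace: 'V' (try body) → 'A' (except ValueError) → 'E' (after the try/except). Output: VAE

Answer: VAE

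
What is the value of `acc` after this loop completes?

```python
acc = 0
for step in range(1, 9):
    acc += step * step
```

Sum of squares 1² to 8² = 204
`acc` takes the values: 0 → 1 → 5 → 14 → 30 → 55 → 91 → 140 → 204

Answer: 204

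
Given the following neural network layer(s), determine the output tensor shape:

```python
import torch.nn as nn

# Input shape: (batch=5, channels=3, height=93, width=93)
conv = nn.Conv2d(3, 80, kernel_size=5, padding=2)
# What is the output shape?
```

Input: (5, 3, 93, 93) -> Output: (5, 80, 93, 93)

Answer: (5, 80, 93, 93)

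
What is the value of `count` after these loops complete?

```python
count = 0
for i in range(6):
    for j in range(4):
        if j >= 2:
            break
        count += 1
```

Inner breaks at 2, outer runs 6 times
`count` takes the values: 0 → 1 → 2 → 3 → 4 → 5 → 6 → 7 → 8 → 9 → 10 → 11 → 12

Answer: 12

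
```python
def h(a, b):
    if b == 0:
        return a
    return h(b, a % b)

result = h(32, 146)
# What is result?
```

h(32, 146) -> h(146, 32) -> h(32, 18) -> h(18, 14) -> h(14, 4) -> h(4, 2) -> h(2, 0) -> 2

Answer: 2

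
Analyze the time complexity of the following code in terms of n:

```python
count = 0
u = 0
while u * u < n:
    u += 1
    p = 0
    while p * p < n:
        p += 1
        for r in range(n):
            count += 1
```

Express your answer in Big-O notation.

Each loop level contributes: √n × √n × n. Multiplying the contributions gives O(n^2).

Answer: O(n^2)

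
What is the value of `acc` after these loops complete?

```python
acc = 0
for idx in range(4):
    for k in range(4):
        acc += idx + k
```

Sum of all idx+k for idx,k in 4x4
`acc` takes the values: 0 → 1 → 3 → 6 → 7 → 9 → 12 → 16 → 18 → 21 → 25 → 30 → 33 → 37 → 42 → 48

Answer: 48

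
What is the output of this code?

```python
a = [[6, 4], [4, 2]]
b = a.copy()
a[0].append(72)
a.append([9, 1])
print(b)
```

Key concept: shallow copy with nested lists.
Step by step:
`a = [[6, 4], [4, 2]]` → a = [[6, 4], [4, 2]]
`b = a.copy()` → b = [[6, 4], [4, 2]]
`a[0].append(72)` → a = [[6, 4, 72], [4, 2]]; b = [[6, 4, 72], [4, 2]]
`a.append([9, 1])` → a = [[6, 4, 72], [4, 2], [9, 1]]
`print(b)` → prints [[6, 4, 72], [4, 2]]

Answer: [[6, 4, 72], [4, 2]]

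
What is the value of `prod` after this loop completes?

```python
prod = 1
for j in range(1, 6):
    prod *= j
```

5! = 120
`prod` takes the values: 1 → 2 → 6 → 24 → 120

Answer: 120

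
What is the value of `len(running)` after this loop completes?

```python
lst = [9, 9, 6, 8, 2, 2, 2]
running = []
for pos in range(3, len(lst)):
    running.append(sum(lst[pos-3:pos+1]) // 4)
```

Number of 4-element averages
`running` takes the values: [] → [8] → [8, 6] → [8, 6, 4] → [8, 6, 4, 3]
So `len(running)` = 4

Answer: 4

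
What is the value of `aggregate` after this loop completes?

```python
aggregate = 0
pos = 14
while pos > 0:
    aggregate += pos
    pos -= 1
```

Sum 14 down to 1
`aggregate` takes the values: 0 → 14 → 27 → 39 → 50 → 60 → 69 → 77 → 84 → 90 → 95 → 99 → 102 → 104 → 105

Answer: 105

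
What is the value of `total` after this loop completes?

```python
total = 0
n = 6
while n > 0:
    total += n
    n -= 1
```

Sum 6 down to 1
`total` takes the values: 0 → 6 → 11 → 15 → 18 → 20 → 21

Answer: 21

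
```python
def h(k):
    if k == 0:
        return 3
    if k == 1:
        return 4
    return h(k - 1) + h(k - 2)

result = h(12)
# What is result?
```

Build up from base cases: h(0)=3, h(1)=4, h(2)=7, h(3)=11, h(4)=18, h(5)=29, h(6)=47, ..., h(12)=843

Answer: 843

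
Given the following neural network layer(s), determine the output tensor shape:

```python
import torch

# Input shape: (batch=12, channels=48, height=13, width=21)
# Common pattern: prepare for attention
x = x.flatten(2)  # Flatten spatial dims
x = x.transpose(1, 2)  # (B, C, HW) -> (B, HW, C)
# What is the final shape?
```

Input: (12, 48, 13, 21) -> after flatten(2): (12, 48, 273) -> Output: (12, 273, 48)

Answer: (12, 273, 48)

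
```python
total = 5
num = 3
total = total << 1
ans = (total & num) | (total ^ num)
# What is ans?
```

Trace:
`total = 5` → total = 5
`num = 3` → num = 3
`total = total << 1` → total = 10
`ans = (total & num) | (total ^ num)` → ans = 11
So ans = 11

Answer: 11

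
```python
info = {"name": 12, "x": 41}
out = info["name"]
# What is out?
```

Trace:
`info = {"name": 12, "x": 41}` → info = {'name': 12, 'x': 41}
`out = info["name"]` → out = 12
So out = 12

Answer: 12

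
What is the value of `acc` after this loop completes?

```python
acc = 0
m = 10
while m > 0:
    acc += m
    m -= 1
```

Sum 10 down to 1
`acc` takes the values: 0 → 10 → 19 → 27 → 34 → 40 → 45 → 49 → 52 → 54 → 55

Answer: 55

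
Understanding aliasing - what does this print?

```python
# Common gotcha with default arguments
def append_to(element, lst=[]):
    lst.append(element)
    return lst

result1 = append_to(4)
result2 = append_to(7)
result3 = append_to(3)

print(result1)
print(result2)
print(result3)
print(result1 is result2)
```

Key concept: mutable default argument gotcha.
Step by step:
`result1 = append_to(4)` → result1 = [4]
`result2 = append_to(7)` → result1 = [4, 7] (same object as result2); result2 = [4, 7] (same object as result1)
`result3 = append_to(3)` → result1 = [4, 7, 3] (same object as result2, result3); result2 = [4, 7, 3] (same object as result1, result3); result3 = [4, 7, 3] (same object as result1, result2)
`print(result1)` → prints [4, 7, 3]
`print(result2)` → prints [4, 7, 3]
`print(result3)` → prints [4, 7, 3]
`print(result1 is result2)` → prints True

Answer:
[4, 7, 3]
[4, 7, 3]
[4, 7, 3]
True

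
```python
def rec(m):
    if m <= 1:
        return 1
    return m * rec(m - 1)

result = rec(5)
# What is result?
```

rec(5) = 5 * 4 * 3 * 2 * 1 = 120

Answer: 120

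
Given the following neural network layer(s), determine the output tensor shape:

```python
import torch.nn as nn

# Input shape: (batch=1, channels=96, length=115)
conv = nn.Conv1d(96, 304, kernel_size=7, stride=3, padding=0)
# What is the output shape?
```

Input: (1, 96, 115) -> Output: (1, 304, 37)

Answer: (1, 304, 37)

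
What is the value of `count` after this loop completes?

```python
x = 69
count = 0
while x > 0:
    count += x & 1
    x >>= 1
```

Count set bits in 69 (binary: 0b1000101)
`count` takes the values: 0 → 1 → 2 → 3

Answer: 3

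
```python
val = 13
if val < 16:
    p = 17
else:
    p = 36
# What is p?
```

Trace:
`val = 13` → val = 13
`if val < 16: ...` → val < 16 is True → p = 17
So p = 17

Answer: 17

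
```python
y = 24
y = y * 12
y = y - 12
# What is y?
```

Trace:
`y = 24` → y = 24
`y = y * 12` → y = 288
`y = y - 12` → y = 276
So y = 276

Answer: 276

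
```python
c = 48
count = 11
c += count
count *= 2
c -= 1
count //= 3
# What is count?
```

Trace:
`c = 48` → c = 48
`count = 11` → count = 11
`c += count` → c = 59
`count *= 2` → count = 22
`c -= 1` → c = 58
`count //= 3` → count = 7
So count = 7

Answer: 7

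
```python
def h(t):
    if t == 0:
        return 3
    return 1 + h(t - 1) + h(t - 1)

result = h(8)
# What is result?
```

h(t) = 1 + 2·h(t-1), h(0)=3. Closed form: (3+1)·2^8 - 1 = 1023.

Answer: 1023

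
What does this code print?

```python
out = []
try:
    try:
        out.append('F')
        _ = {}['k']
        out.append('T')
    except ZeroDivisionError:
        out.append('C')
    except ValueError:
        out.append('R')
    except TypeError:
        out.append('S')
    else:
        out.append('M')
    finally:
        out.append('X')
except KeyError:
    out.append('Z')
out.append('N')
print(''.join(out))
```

Execution trace: 'F' (try body) → 'X' (finally) → 'Z' (outer except KeyError) → 'N' (after the try/except). Output: FXZN

Answer: FXZN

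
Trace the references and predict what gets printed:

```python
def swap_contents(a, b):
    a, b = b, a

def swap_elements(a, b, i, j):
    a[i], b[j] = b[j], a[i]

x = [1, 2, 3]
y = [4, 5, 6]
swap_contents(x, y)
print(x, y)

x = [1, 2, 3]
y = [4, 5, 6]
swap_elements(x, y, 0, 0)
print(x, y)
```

Key concept: parameter rebinding vs mutation.
Step by step:
`x = [1, 2, 3]` → x = [1, 2, 3]
`y = [4, 5, 6]` → y = [4, 5, 6]
`swap_contents(x, y)` → no visible change to tracked variables
`print(x, y)` → prints [1, 2, 3] [4, 5, 6]
`x = [1, 2, 3]` → x = [1, 2, 3]
`y = [4, 5, 6]` → y = [4, 5, 6]
`swap_elements(x, y, 0, 0)` → x = [4, 2, 3]; y = [1, 5, 6]
`print(x, y)` → prints [4, 2, 3] [1, 5, 6]

Answer:
[1, 2, 3] [4, 5, 6]
[4, 2, 3] [1, 5, 6]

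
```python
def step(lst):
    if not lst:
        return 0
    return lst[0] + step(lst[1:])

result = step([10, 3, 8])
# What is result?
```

10 + 3 + 8 + 0 = 21

Answer: 21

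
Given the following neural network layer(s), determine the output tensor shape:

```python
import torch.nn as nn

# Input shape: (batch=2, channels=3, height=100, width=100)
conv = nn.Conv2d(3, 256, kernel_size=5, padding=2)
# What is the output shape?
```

Input: (2, 3, 100, 100) -> Output: (2, 256, 100, 100)

Answer: (2, 256, 100, 100)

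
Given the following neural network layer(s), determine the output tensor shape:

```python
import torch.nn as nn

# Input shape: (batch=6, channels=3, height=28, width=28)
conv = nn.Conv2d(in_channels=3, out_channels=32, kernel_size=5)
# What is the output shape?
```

Input: (6, 3, 28, 28) -> Output: (6, 32, 24, 24)

Answer: (6, 32, 24, 24)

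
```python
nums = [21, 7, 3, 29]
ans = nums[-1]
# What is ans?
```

Trace:
`nums = [21, 7, 3, 29]` → nums = [21, 7, 3, 29]
`ans = nums[-1]` → ans = 29
So ans = 29

Answer: 29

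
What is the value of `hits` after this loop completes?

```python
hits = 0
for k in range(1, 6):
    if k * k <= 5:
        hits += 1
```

Count numbers where k² ≤ 5
`hits` takes the values: 0 → 1 → 2

Answer: 2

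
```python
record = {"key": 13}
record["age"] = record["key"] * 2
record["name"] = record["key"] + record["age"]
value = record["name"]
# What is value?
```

Trace:
`record = {"key": 13}` → record = {'key': 13}
`record["age"] = record["key"] * 2` → record = {'key': 13, 'age': 26}
`record["name"] = record["key"] + record["age"]` → record = {'key': 13, 'age': 26, 'name': 39}
`value = record["name"]` → value = 39
So value = 39

Answer: 39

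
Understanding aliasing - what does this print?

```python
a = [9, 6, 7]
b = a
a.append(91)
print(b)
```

Key concept: basic list aliasing.
Step by step:
`a = [9, 6, 7]` → a = [9, 6, 7]
`b = a` → b = [9, 6, 7] (same object as a)
`a.append(91)` → a = [9, 6, 7, 91] (same object as b); b = [9, 6, 7, 91] (same object as a)
`print(b)` → prints [9, 6, 7, 91]

Answer: [9, 6, 7, 91]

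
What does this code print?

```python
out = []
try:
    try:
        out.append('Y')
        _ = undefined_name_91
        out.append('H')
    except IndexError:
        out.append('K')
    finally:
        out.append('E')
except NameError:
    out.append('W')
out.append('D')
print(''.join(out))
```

Execution trace: 'Y' (try body) → 'E' (finally) → 'W' (outer except NameError) → 'D' (after the try/except). Output: YEWD

Answer: YEWD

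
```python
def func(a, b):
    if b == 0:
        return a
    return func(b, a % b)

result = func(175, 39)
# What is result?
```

func(175, 39) -> func(39, 19) -> func(19, 1) -> func(1, 0) -> 1

Answer: 1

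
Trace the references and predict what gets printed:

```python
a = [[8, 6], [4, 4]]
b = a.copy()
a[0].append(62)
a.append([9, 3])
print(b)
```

Key concept: shallow copy with nested lists.
Step by step:
`a = [[8, 6], [4, 4]]` → a = [[8, 6], [4, 4]]
`b = a.copy()` → b = [[8, 6], [4, 4]]
`a[0].append(62)` → a = [[8, 6, 62], [4, 4]]; b = [[8, 6, 62], [4, 4]]
`a.append([9, 3])` → a = [[8, 6, 62], [4, 4], [9, 3]]
`print(b)` → prints [[8, 6, 62], [4, 4]]

Answer: [[8, 6, 62], [4, 4]]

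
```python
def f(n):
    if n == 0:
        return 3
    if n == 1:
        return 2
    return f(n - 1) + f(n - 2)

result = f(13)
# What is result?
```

Build up from base cases: f(0)=3, f(1)=2, f(2)=5, f(3)=7, f(4)=12, f(5)=19, f(6)=31, ..., f(13)=898

Answer: 898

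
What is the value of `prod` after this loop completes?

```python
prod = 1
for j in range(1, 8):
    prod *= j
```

7! = 5040
`prod` takes the values: 1 → 2 → 6 → 24 → 120 → 720 → 5040

Answer: 5040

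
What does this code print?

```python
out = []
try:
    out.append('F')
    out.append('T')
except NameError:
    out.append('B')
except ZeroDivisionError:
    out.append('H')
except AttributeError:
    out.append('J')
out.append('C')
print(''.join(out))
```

Execution trace: 'F' (try body) → 'T' (try body, no exception) → 'C' (after the try/except). Output: FTC

Answer: FTC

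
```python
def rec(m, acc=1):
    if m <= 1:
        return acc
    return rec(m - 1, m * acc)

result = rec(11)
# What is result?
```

Accumulator trace (n, acc): (11, 1) -> (10, 11) -> (9, 110) -> (8, 990) -> (7, 7920) -> (6, 55440) -> (5, 332640) -> (4, 1663200) -> (3, 6652800) -> (2, 19958400) -> (1, 39916800) -> return 39916800

Answer: 39916800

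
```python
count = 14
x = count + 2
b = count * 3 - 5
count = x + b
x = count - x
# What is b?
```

Trace:
`count = 14` → count = 14
`x = count + 2` → x = 16
`b = count * 3 - 5` → b = 37
`count = x + b` → count = 53
`x = count - x` → x = 37
So b = 37

Answer: 37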